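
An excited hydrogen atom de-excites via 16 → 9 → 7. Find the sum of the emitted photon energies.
0.224520 eV

The energy levels of hydrogen are E_n = -13.6057 / n² eV.

First transition (16 → 9):
ΔE₁ = |E_9 - E_16|
ΔE₁ = |-0.167971604938 - (-0.053147265625)| = 0.114824339 eV

Second transition (9 → 7):
ΔE₂ = |E_7 - E_9|
ΔE₂ = |-0.277667346939 - (-0.167971604938)| = 0.109695742 eV

Total energy released:
E_total = ΔE₁ + ΔE₂ = 0.114824339 + 0.109695742 = 0.224520 eV

Note: This equals the direct transition 16 → 7: 0.224520 eV ✓
Energy is conserved regardless of the path taken.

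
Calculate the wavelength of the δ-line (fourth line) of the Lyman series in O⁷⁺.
1.48 nm

The lines of a series are numbered from the longest wavelength (smallest ΔE) outward; the fourth line is the transition from n = n_f + 4 to n_f.
The Lyman series has all transitions ending at n_f = 1.

For O⁷⁺ (Z = 8), the fourth line (δ-line) is the jump from n = 5 to n = 1:
E_5 = -13.6057 × 8² / 5² = -34.8306 eV
E_1 = -13.6057 × 8² / 1² = -870.7648 eV
ΔE = E_5 - E_1 = 835.9342 eV

λ = hc/E = 1239.84 eV·nm / 835.9342 eV
λ = 1.48 nm

This is the δ-line of the Lyman series in O⁷⁺.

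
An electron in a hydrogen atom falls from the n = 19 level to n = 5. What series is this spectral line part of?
Pfund series

The spectral series in hydrogen are named based on the final (lower) energy level:
- Lyman series: n_final = 1 (ultraviolet)
- Balmer series: n_final = 2 (visible/near-UV)
- Paschen series: n_final = 3 (infrared)
- Brackett series: n_final = 4 (infrared)
- Pfund series: n_final = 5 (far infrared)

Since this transition ends at n = 5, it belongs to the Pfund series.

For reference, this 19 → 5 line has photon energy
ΔE = 13.6057 eV × (1/5² - 1/19²) = 0.506539080 eV,
corresponding to wavelength λ = hc/ΔE = 1239.84 eV·nm / 0.506539080 eV = 2447.669 nm in the far infrared region.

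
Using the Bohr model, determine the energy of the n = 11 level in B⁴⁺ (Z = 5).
-2.811 eV

For hydrogen-like ions, the energy levels scale with Z²:
E_n = -13.6057 Z² / n² eV

For B⁴⁺ (Z = 5) at n = 11:
E_11 = -13.6057 × 5² / 11²
E_11 = -13.6057 × 25 / 121
E_11 = -340.1425 / 121
E_11 = -2.811 eV

The energy is 25 times more negative than hydrogen at the same n due to the stronger nuclear charge.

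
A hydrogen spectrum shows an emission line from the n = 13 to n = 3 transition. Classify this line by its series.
Paschen series

The spectral series in hydrogen are named based on the final (lower) energy level:
- Lyman series: n_final = 1 (ultraviolet)
- Balmer series: n_final = 2 (visible/near-UV)
- Paschen series: n_final = 3 (infrared)
- Brackett series: n_final = 4 (infrared)
- Pfund series: n_final = 5 (far infrared)

Since this transition ends at n = 3, it belongs to the Paschen series.

For reference, this 13 → 3 line has photon energy
ΔE = 13.6057 eV × (1/3² - 1/13²) = 1.431237 eV,
corresponding to wavelength λ = hc/ΔE = 1239.84 eV·nm / 1.431237 eV = 866.27 nm in the infrared region.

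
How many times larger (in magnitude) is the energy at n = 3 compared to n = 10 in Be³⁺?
11.11111

Using E_n = -13.6057 Z² / n² eV with Z = 4:

E_3 = -13.6057 × 4² / 3² = -217.6912 / 9 = -24.18791111111 eV
E_10 = -13.6057 × 4² / 10² = -217.6912 / 100 = -2.17691200000 eV

The ratio is:
E_3/E_10 = (-24.18791111111) / (-2.17691200000)
E_3/E_10 = (-217.6912/9) / (-217.6912/100)
E_3/E_10 = 100/9
E_3/E_10 = 11.11111
(Note: the Z² factors cancel in the ratio.)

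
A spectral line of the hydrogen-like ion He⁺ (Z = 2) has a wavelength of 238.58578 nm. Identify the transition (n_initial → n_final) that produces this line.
n = 8 → n = 3

First, find the photon energy from the wavelength (hc = 1239.84 eV·nm):
E = hc/λ = 1239.84 eV·nm / 238.58578 nm = 5.1966215 eV

The energy levels of He⁺ satisfy E_n = -13.6057 × 2² / n² eV, so an emission n_i → n_f releases
ΔE = 13.6057 × 2² × (1/n_f² − 1/n_i²) eV.

Setting ΔE equal to the photon energy:
1/n_f² − 1/n_i² = 5.1966215 / (13.6057 × 2²) = 0.095486111

Since 1/n_i² must be positive, we need 1/n_f² > 0.095486111, i.e. n_f ≤ 3. For each allowed n_f, solve n_i = (1/n_f² − 0.095486111)^(−1/2) and check whether it is a whole number:
  n_f = 1: 1/n_i² = 1.000000000 − 0.095486111 = 0.904513889 → n_i = 1.051  (not an integer) ✗
  n_f = 2: 1/n_i² = 0.250000000 − 0.095486111 = 0.154513889 → n_i = 2.544  (not an integer) ✗
  n_f = 3: 1/n_i² = 0.111111111 − 0.095486111 = 0.015625000 → n_i = 8.000  → integer, n_i = 8 ✓

Only n_f = 3 gives an integer upper level, n_i = 8.

The transition is from n = 8 to n = 3 (emission).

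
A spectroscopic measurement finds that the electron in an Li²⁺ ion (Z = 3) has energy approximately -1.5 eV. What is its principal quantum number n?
n = 9

The exact energy levels follow E_n = -13.6057 Z² / n² eV with Z = 3.

The measured value (-1.5 eV) is reported to only 2 significant figures, so we must test candidate n values and see which one matches to that precision.

Candidate energies:
  n = 7:  E = -13.6057 × 3² / 7² = -2.49901 eV
  n = 8:  E = -13.6057 × 3² / 8² = -1.91330 eV
  n = 9:  E = -13.6057 × 3² / 9² = -1.51174 eV  ← matches
  n = 10:  E = -13.6057 × 3² / 10² = -1.22451 eV
  n = 11:  E = -13.6057 × 3² / 11² = -1.01199 eV

Checking against the measurement of -1.5 eV (2 sig figs), only n = 9 agrees:
E_9 = -1.51174 eV, which rounds to -1.5 eV ✓

Therefore n = 9.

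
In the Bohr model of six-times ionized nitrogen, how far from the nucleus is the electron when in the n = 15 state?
1.7009 nm (or 17.0093 Å)

The Bohr radius formula is:
r_n = n² a₀ / Z

where a₀ = 0.0529177 nm is the Bohr radius.

For N⁶⁺ (Z = 7) at n = 15:
r_15 = 15² × 0.0529177 nm / 7
r_15 = 225 × 0.0529177 nm / 7
r_15 = 11.90648 nm / 7
r_15 = 1.7009 nm

The electron orbits at approximately 1.7009 nm from the nucleus.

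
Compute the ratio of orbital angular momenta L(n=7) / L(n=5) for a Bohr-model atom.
1.400

In the Bohr model, L_n = nℏ, so the ratio is purely the ratio of quantum numbers:

L_7/L_5 = 7ℏ / 5ℏ = 7/5 = 1.400

The angular momentum scales linearly with n.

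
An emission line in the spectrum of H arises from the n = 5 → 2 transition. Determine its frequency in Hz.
6.91e+14 Hz

First, find the transition energy:
E_5 = -13.6057 / 5² = -0.5442280 eV
E_2 = -13.6057 / 2² = -3.4014250 eV
|ΔE| = |E_2 - E_5| = 2.8571970 eV

Convert to Joules: E = 2.8571970 eV × (1.602177 × 10⁻¹⁹ J/eV) = 4.5777e-19 J

Using E = hf:
f = E/h = 4.5777e-19 J / (6.62607 × 10⁻³⁴ J·s)
f = 6.91e+14 Hz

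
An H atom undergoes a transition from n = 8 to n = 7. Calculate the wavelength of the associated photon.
19051.5163 nm

First, find the transition energy using E_n = -13.6057 / n² eV:
E_8 = -13.6057 / 8² = -0.212589062500 eV
E_7 = -13.6057 / 7² = -0.277667346939 eV

Photon energy: |ΔE| = |E_7 - E_8| = 0.065078284439 eV

Convert to wavelength using E = hc/λ with hc = 1239.84 eV·nm:
λ = hc/E = 1239.84 eV·nm / 0.065078284439 eV
λ = 19051.5163 nm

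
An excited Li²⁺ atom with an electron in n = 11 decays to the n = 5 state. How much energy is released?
3.886058 eV

The energy levels are E_n = -13.6057 Z² eV / n².

Energy at n = 11: E_11 = -13.6057 × 3² / 11² = -1.011994215 eV
Energy at n = 5: E_5 = -13.6057 × 3² / 5² = -4.898052000 eV

For emission (electron falling to lower state), the photon energy is:
E_photon = E_11 - E_5 = |-1.011994215 - (-4.898052000)|
E_photon = 3.886058 eV

This energy is carried away by the emitted photon.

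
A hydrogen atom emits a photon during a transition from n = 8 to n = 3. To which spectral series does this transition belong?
Paschen series

The spectral series in hydrogen are named based on the final (lower) energy level:
- Lyman series: n_final = 1 (ultraviolet)
- Balmer series: n_final = 2 (visible/near-UV)
- Paschen series: n_final = 3 (infrared)
- Brackett series: n_final = 4 (infrared)
- Pfund series: n_final = 5 (far infrared)

Since this transition ends at n = 3, it belongs to the Paschen series.

For reference, this 8 → 3 line has photon energy
ΔE = 13.6057 eV × (1/3² - 1/8²) = 1.29915538 eV,
corresponding to wavelength λ = hc/ΔE = 1239.84 eV·nm / 1.29915538 eV = 954.3431 nm in the infrared region.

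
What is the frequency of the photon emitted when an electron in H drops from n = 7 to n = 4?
1.385e+14 Hz

First, find the transition energy:
E_7 = -13.6057 / 7² = -0.27766735 eV
E_4 = -13.6057 / 4² = -0.85035625 eV
|ΔE| = |E_4 - E_7| = 0.57268890 eV

Convert to Joules: E = 0.57268890 eV × (1.602177 × 10⁻¹⁹ J/eV) = 9.17549e-20 J

Using E = hf:
f = E/h = 9.17549e-20 J / (6.62607 × 10⁻³⁴ J·s)
f = 1.385e+14 Hz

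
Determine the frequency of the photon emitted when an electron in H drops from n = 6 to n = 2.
7.31e+14 Hz

First, find the transition energy:
E_6 = -13.6057 / 6² = -0.37794 eV
E_2 = -13.6057 / 2² = -3.40143 eV
|ΔE| = |E_2 - E_6| = 3.02349 eV

Convert to Joules: E = 3.02349 eV × (1.602177 × 10⁻¹⁹ J/eV) = 4.8442e-19 J

Using E = hf:
f = E/h = 4.8442e-19 J / (6.62607 × 10⁻³⁴ J·s)
f = 7.31e+14 Hz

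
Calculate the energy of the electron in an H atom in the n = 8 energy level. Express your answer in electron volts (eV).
-0.21259 eV

The energy levels of a hydrogen-like atom are given by:
E_n = -13.6057 eV / n²

For n = 8:
E_8 = -13.6057 eV / 8²
E_8 = -13.6057 eV / 64
E_8 = -0.21259 eV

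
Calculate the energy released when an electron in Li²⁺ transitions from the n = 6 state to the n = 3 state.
10.204 eV

The energy levels are E_n = -13.6057 Z² eV / n².

Energy at n = 6: E_6 = -13.6057 × 3² / 6² = -3.401425 eV
Energy at n = 3: E_3 = -13.6057 × 3² / 3² = -13.605700 eV

For emission (electron falling to lower state), the photon energy is:
E_photon = E_6 - E_3 = |-3.401425 - (-13.605700)|
E_photon = 10.204 eV

This energy is carried away by the emitted photon.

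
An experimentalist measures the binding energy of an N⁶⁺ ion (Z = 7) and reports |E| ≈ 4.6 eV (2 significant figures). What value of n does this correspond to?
n = 12

The exact energy levels follow E_n = -13.6057 Z² / n² eV with Z = 7.

The measured value (-4.6 eV) is reported to only 2 significant figures, so we must test candidate n values and see which one matches to that precision.

Candidate energies:
  n = 10:  E = -13.6057 × 7² / 10² = -6.66679 eV
  n = 11:  E = -13.6057 × 7² / 11² = -5.50975 eV
  n = 12:  E = -13.6057 × 7² / 12² = -4.62972 eV  ← matches
  n = 13:  E = -13.6057 × 7² / 13² = -3.94485 eV
  n = 14:  E = -13.6057 × 7² / 14² = -3.40143 eV

Checking against the measurement of -4.6 eV (2 sig figs), only n = 12 agrees:
E_12 = -4.62972 eV, which rounds to -4.6 eV ✓

Therefore n = 12.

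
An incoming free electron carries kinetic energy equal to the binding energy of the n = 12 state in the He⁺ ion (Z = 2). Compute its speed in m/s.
3.65e+05 m/s (or 0.12162% of c)

The binding energy at n = 12 for He⁺ is:
E_12 = -13.6057 × 2²/12² = -0.3779361 eV
|E_12| = 0.3779361 eV

Convert to Joules:
KE = 0.3779361 eV × (1.602177 × 10⁻¹⁹ J/eV) = 6.0552e-20 J

Using KE = ½mv²:
v = √(2·KE/m_e)
v = √(2 × 6.0552e-20 J / 9.10938 × 10⁻³¹ kg)
v = 3.65e+05 m/s

This is approximately 0.12162% the speed of light.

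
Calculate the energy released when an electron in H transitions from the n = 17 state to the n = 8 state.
0.166 eV

The energy levels are E_n = -13.6057 eV / n².

Energy at n = 17: E_17 = -13.6057 / 17² = -0.047079 eV
Energy at n = 8: E_8 = -13.6057 / 8² = -0.212589 eV

For emission (electron falling to lower state), the photon energy is:
E_photon = E_17 - E_8 = |-0.047079 - (-0.212589)|
E_photon = 0.166 eV

This energy is carried away by the emitted photon.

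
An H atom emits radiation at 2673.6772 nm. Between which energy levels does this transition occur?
n = 13 → n = 5

First, find the photon energy from the wavelength (hc = 1239.84 eV·nm):
E = hc/λ = 1239.84 eV·nm / 2673.6772 nm = 0.46372090 eV

The energy levels of hydrogen satisfy E_n = -13.6057 / n² eV, so an emission n_i → n_f releases
ΔE = 13.6057 × (1/n_f² − 1/n_i²) eV.

Setting ΔE equal to the photon energy:
1/n_f² − 1/n_i² = 0.46372090 / 13.6057 = 0.034082840

Since 1/n_i² must be positive, we need 1/n_f² > 0.034082840, i.e. n_f ≤ 5. For each allowed n_f, solve n_i = (1/n_f² − 0.034082840)^(−1/2) and check whether it is a whole number:
  n_f = 1: 1/n_i² = 1.000000000 − 0.034082840 = 0.965917160 → n_i = 1.017  (not an integer) ✗
  n_f = 2: 1/n_i² = 0.250000000 − 0.034082840 = 0.215917160 → n_i = 2.152  (not an integer) ✗
  n_f = 3: 1/n_i² = 0.111111111 − 0.034082840 = 0.077028271 → n_i = 3.603  (not an integer) ✗
  n_f = 4: 1/n_i² = 0.062500000 − 0.034082840 = 0.028417160 → n_i = 5.932  (not an integer) ✗
  n_f = 5: 1/n_i² = 0.040000000 − 0.034082840 = 0.005917160 → n_i = 13.000  → integer, n_i = 13 ✓

Only n_f = 5 gives an integer upper level, n_i = 13.

The transition is from n = 13 to n = 5 (emission).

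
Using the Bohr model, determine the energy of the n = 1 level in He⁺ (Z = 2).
-54.423 eV

For hydrogen-like ions, the energy levels scale with Z²:
E_n = -13.6057 Z² / n² eV

For He⁺ (Z = 2) at n = 1:
E_1 = -13.6057 × 2² / 1²
E_1 = -13.6057 × 4 / 1
E_1 = -54.4228 / 1
E_1 = -54.423 eV

The energy is 4 times more negative than hydrogen at the same n due to the stronger nuclear charge.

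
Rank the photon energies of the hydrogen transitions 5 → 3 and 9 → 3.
9 → 3

Calculate the energy for each transition:

Transition 5 → 3:
ΔE₁ = |E_3 - E_5| = |-13.6057/3² - (-13.6057/5²)|
ΔE₁ = |-1.51174444444 - (-0.54422800000)| = 0.96751644 eV

Transition 9 → 3:
ΔE₂ = |E_3 - E_9| = |-13.6057/3² - (-13.6057/9²)|
ΔE₂ = |-1.51174444444 - (-0.16797160494)| = 1.34377284 eV

Since 1.34377284 eV > 0.96751644 eV, the transition 9 → 3 emits the more energetic photon.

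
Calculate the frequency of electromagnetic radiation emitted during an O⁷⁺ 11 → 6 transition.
4.11e+15 Hz

First, find the transition energy:
E_11 = -13.6057 × 8² / 11² = -7.1964 eV
E_6 = -13.6057 × 8² / 6² = -24.1879 eV
|ΔE| = |E_6 - E_11| = 16.9915 eV

Convert to Joules: E = 16.9915 eV × (1.602177 × 10⁻¹⁹ J/eV) = 2.7223e-18 J

Using E = hf:
f = E/h = 2.7223e-18 J / (6.62607 × 10⁻³⁴ J·s)
f = 4.11e+15 Hz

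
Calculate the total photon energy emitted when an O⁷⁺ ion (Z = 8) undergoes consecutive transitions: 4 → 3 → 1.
816.3420 eV

The energy levels of O⁷⁺ are E_n = -13.6057 × 8² / n² eV.

First transition (4 → 3):
ΔE₁ = |E_3 - E_4|
ΔE₁ = |-96.7516444444 - (-54.4228000000)| = 42.3288444 eV

Second transition (3 → 1):
ΔE₂ = |E_1 - E_3|
ΔE₂ = |-870.7648000000 - (-96.7516444444)| = 774.0131556 eV

Total energy released:
E_total = ΔE₁ + ΔE₂ = 42.3288444 + 774.0131556 = 816.3420 eV

Note: This equals the direct transition 4 → 1: 816.3420 eV ✓
Energy is conserved regardless of the path taken.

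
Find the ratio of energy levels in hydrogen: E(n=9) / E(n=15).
2.78

Using E_n = -13.6057 Z² / n² eV with Z = 1:

E_9 = -13.6057 / 9² = -13.6057 / 81 = -0.16797160 eV
E_15 = -13.6057 / 15² = -13.6057 / 225 = -0.06046978 eV

The ratio is:
E_9/E_15 = (-0.16797160) / (-0.06046978)
E_9/E_15 = (-13.6057/81) / (-13.6057/225)
E_9/E_15 = 225/81
E_9/E_15 = 2.78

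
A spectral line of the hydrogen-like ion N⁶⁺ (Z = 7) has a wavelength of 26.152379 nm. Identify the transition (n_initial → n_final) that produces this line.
n = 5 → n = 3

First, find the photon energy from the wavelength (hc = 1239.84 eV·nm):
E = hc/λ = 1239.84 eV·nm / 26.152379 nm = 47.408307 eV

The energy levels of N⁶⁺ satisfy E_n = -13.6057 × 7² / n² eV, so an emission n_i → n_f releases
ΔE = 13.6057 × 7² × (1/n_f² − 1/n_i²) eV.

Setting ΔE equal to the photon energy:
1/n_f² − 1/n_i² = 47.408307 / (13.6057 × 7²) = 0.071111113

Since 1/n_i² must be positive, we need 1/n_f² > 0.071111113, i.e. n_f ≤ 3. For each allowed n_f, solve n_i = (1/n_f² − 0.071111113)^(−1/2) and check whether it is a whole number:
  n_f = 1: 1/n_i² = 1.000000000 − 0.071111113 = 0.928888887 → n_i = 1.038  (not an integer) ✗
  n_f = 2: 1/n_i² = 0.250000000 − 0.071111113 = 0.178888887 → n_i = 2.364  (not an integer) ✗
  n_f = 3: 1/n_i² = 0.111111111 − 0.071111113 = 0.039999998 → n_i = 5.000  → integer, n_i = 5 ✓

Only n_f = 3 gives an integer upper level, n_i = 5.

The transition is from n = 5 to n = 3 (emission).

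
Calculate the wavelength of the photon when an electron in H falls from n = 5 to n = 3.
1281.47 nm

First, find the transition energy using E_n = -13.6057 / n² eV:
E_5 = -13.6057 / 5² = -0.54422800 eV
E_3 = -13.6057 / 3² = -1.51174444 eV

Photon energy: |ΔE| = |E_3 - E_5| = 0.96751644 eV

Convert to wavelength using E = hc/λ with hc = 1239.84 eV·nm:
λ = hc/E = 1239.84 eV·nm / 0.96751644 eV
λ = 1281.47 nm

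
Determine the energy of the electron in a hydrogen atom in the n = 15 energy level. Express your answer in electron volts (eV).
-0.060 eV

The energy levels of a hydrogen-like atom are given by:
E_n = -13.6057 eV / n²

For n = 15:
E_15 = -13.6057 eV / 15²
E_15 = -13.6057 eV / 225
E_15 = -0.060 eV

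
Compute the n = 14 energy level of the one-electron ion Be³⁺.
-1.1107 eV

For hydrogen-like ions, the energy levels scale with Z²:
E_n = -13.6057 Z² / n² eV

For Be³⁺ (Z = 4) at n = 14:
E_14 = -13.6057 × 4² / 14²
E_14 = -13.6057 × 16 / 196
E_14 = -217.6912 / 196
E_14 = -1.1107 eV

The energy is 16 times more negative than hydrogen at the same n due to the stronger nuclear charge.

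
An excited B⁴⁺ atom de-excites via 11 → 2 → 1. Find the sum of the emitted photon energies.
337.331 eV

The energy levels of B⁴⁺ are E_n = -13.6057 × 5² / n² eV.

First transition (11 → 2):
ΔE₁ = |E_2 - E_11|
ΔE₁ = |-85.035625000 - (-2.811095041)| = 82.224530 eV

Second transition (2 → 1):
ΔE₂ = |E_1 - E_2|
ΔE₂ = |-340.142500000 - (-85.035625000)| = 255.106875 eV

Total energy released:
E_total = ΔE₁ + ΔE₂ = 82.224530 + 255.106875 = 337.331 eV

Note: This equals the direct transition 11 → 1: 337.331 eV ✓
Energy is conserved regardless of the path taken.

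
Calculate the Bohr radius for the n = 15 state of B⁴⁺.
2.3813 nm (or 23.8130 Å)

The Bohr radius formula is:
r_n = n² a₀ / Z

where a₀ = 0.0529177 nm is the Bohr radius.

For B⁴⁺ (Z = 5) at n = 15:
r_15 = 15² × 0.0529177 nm / 5
r_15 = 225 × 0.0529177 nm / 5
r_15 = 11.90648 nm / 5
r_15 = 2.3813 nm

The electron orbits at approximately 2.3813 nm from the nucleus.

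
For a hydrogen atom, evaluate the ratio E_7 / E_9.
1.65

Using E_n = -13.6057 Z² / n² eV with Z = 1:

E_7 = -13.6057 / 7² = -13.6057 / 49 = -0.27766735 eV
E_9 = -13.6057 / 9² = -13.6057 / 81 = -0.16797160 eV

The ratio is:
E_7/E_9 = (-0.27766735) / (-0.16797160)
E_7/E_9 = (-13.6057/49) / (-13.6057/81)
E_7/E_9 = 81/49
E_7/E_9 = 1.65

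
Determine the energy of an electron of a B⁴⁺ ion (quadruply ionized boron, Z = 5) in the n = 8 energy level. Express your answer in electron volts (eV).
-5.314727 eV

The energy levels of a hydrogen-like atom are given by:
E_n = -13.6057 Z² / n² eV  (with Z = 5 for B⁴⁺)

For n = 8:
E_8 = -13.6057 × 5² / 8²
E_8 = -13.6057 × 25 / 64
E_8 = -5.314727 eV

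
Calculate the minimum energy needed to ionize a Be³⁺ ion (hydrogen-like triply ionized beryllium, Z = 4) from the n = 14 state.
1.1107 eV

The ionization energy is the energy needed to remove the electron completely (n → ∞).

For a hydrogen-like ion with Z = 4, E_n = -13.6057 Z² / n² eV.

At n = 14: E_14 = -13.6057 × 4² / 14² = -1.1106694 eV
At n = ∞: E_∞ = 0 eV

Ionization energy = E_∞ - E_14 = 0 - (-1.1106694) = 1.1106694 eV
Ionization energy ≈ 1.1107 eV

This is also called the binding energy of the electron in state n = 14.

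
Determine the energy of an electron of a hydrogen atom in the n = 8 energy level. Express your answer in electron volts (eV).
-0.21 eV

The energy levels of a hydrogen-like atom are given by:
E_n = -13.6057 eV / n²

For n = 8:
E_8 = -13.6057 eV / 8²
E_8 = -13.6057 eV / 64
E_8 = -0.21 eV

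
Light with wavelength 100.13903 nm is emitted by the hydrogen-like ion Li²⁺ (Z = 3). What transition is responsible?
n = 10 → n = 3

First, find the photon energy from the wavelength (hc = 1239.84 eV·nm):
E = hc/λ = 1239.84 eV·nm / 100.13903 nm = 12.381186 eV

The energy levels of Li²⁺ satisfy E_n = -13.6057 × 3² / n² eV, so an emission n_i → n_f releases
ΔE = 13.6057 × 3² × (1/n_f² − 1/n_i²) eV.

Setting ΔE equal to the photon energy:
1/n_f² − 1/n_i² = 12.381186 / (13.6057 × 3²) = 0.10111110

Since 1/n_i² must be positive, we need 1/n_f² > 0.10111110, i.e. n_f ≤ 3. For each allowed n_f, solve n_i = (1/n_f² − 0.10111110)^(−1/2) and check whether it is a whole number:
  n_f = 1: 1/n_i² = 1.00000000 − 0.10111110 = 0.89888890 → n_i = 1.055  (not an integer) ✗
  n_f = 2: 1/n_i² = 0.25000000 − 0.10111110 = 0.14888890 → n_i = 2.592  (not an integer) ✗
  n_f = 3: 1/n_i² = 0.11111111 − 0.10111110 = 0.01000001 → n_i = 10.000  → integer, n_i = 10 ✓

Only n_f = 3 gives an integer upper level, n_i = 10.

The transition is from n = 10 to n = 3 (emission).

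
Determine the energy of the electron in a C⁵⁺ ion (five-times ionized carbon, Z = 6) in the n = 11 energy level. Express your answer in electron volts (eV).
-4.0480 eV

The energy levels of a hydrogen-like atom are given by:
E_n = -13.6057 Z² / n² eV  (with Z = 6 for C⁵⁺)

For n = 11:
E_11 = -13.6057 × 6² / 11²
E_11 = -13.6057 × 36 / 121
E_11 = -4.0480 eV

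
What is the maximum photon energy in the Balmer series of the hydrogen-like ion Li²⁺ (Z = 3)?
30.612825 eV

The series limit corresponds to the transition from n = ∞ to n = 2.
This is the highest energy (shortest wavelength) transition in the Balmer series.

E_∞ = 0 eV
E_2 = -13.6057 × 3² / 2² = -30.612825 eV

Energy at series limit:
ΔE = E_∞ - E_2 = 0 - (-30.612825) = 30.612825 eV

This energy equals the ionization energy from the n = 2 state of Li²⁺.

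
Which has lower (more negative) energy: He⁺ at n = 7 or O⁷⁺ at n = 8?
O⁷⁺ at n = 8 (E = -13.61 eV)

Using E_n = -13.6057 Z² / n² eV:

He⁺ (Z = 2) at n = 7:
E = -13.6057 × 2² / 7² = -13.6057 × 4 / 49 = -1.11067 eV

O⁷⁺ (Z = 8) at n = 8:
E = -13.6057 × 8² / 8² = -13.6057 × 64 / 64 = -13.60570 eV

Since -13.60570 eV < -1.11067 eV,
O⁷⁺ at n = 8 is more tightly bound (requires more energy to ionize).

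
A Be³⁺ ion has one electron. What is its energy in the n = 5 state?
-8.71 eV

For hydrogen-like ions, the energy levels scale with Z²:
E_n = -13.6057 Z² / n² eV

For Be³⁺ (Z = 4) at n = 5:
E_5 = -13.6057 × 4² / 5²
E_5 = -13.6057 × 16 / 25
E_5 = -217.6912 / 25
E_5 = -8.71 eV

The energy is 16 times more negative than hydrogen at the same n due to the stronger nuclear charge.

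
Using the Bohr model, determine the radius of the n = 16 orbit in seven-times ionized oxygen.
1.69337 nm (or 16.93367 Å)

The Bohr radius formula is:
r_n = n² a₀ / Z

where a₀ = 0.05291772 nm is the Bohr radius.

For O⁷⁺ (Z = 8) at n = 16:
r_16 = 16² × 0.05291772 nm / 8
r_16 = 256 × 0.05291772 nm / 8
r_16 = 13.546936 nm / 8
r_16 = 1.69337 nm

The electron orbits at approximately 1.69337 nm from the nucleus.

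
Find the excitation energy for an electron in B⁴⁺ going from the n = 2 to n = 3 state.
47.24 eV

The energy levels of a hydrogen-like atom are E_n = -13.6057 Z² eV / n².

Energy at n = 2: E_2 = -13.6057 × 5² / 2² = -85.03563 eV
Energy at n = 3: E_3 = -13.6057 × 5² / 3² = -37.79361 eV

The excitation energy is the difference:
ΔE = E_3 - E_2
ΔE = -37.79361 - (-85.03563)
ΔE = 47.24 eV

Since this is positive, energy must be absorbed (photon absorption).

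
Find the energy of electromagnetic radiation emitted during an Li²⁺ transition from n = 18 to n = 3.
13.2278 eV

The energy levels are E_n = -13.6057 Z² eV / n².

Energy at n = 18: E_18 = -13.6057 × 3² / 18² = -0.3779361 eV
Energy at n = 3: E_3 = -13.6057 × 3² / 3² = -13.6057000 eV

For emission (electron falling to lower state), the photon energy is:
E_photon = E_18 - E_3 = |-0.3779361 - (-13.6057000)|
E_photon = 13.2278 eV

This energy is carried away by the emitted photon.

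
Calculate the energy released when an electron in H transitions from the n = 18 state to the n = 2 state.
3.36 eV

The energy levels are E_n = -13.6057 eV / n².

Energy at n = 18: E_18 = -13.6057 / 18² = -0.04199 eV
Energy at n = 2: E_2 = -13.6057 / 2² = -3.40143 eV

For emission (electron falling to lower state), the photon energy is:
E_photon = E_18 - E_2 = |-0.04199 - (-3.40143)|
E_photon = 3.36 eV

This energy is carried away by the emitted photon.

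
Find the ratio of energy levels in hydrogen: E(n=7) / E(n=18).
6.612

Using E_n = -13.6057 Z² / n² eV with Z = 1:

E_7 = -13.6057 / 7² = -13.6057 / 49 = -0.277667347 eV
E_18 = -13.6057 / 18² = -13.6057 / 324 = -0.041992901 eV

The ratio is:
E_7/E_18 = (-0.277667347) / (-0.041992901)
E_7/E_18 = (-13.6057/49) / (-13.6057/324)
E_7/E_18 = 324/49
E_7/E_18 = 6.612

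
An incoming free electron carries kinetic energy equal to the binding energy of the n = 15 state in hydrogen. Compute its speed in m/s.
1.45846e+05 m/s (or 0.0486% of c)

The binding energy at n = 15 for hydrogen is:
E_15 = -13.6057/15² = -0.0604697778 eV
|E_15| = 0.0604697778 eV

Convert to Joules:
KE = 0.0604697778 eV × (1.602177 × 10⁻¹⁹ J/eV) = 9.6883287e-21 J

Using KE = ½mv²:
v = √(2·KE/m_e)
v = √(2 × 9.6883287e-21 J / 9.10938 × 10⁻³¹ kg)
v = 1.45846e+05 m/s

This is approximately 0.0486% the speed of light.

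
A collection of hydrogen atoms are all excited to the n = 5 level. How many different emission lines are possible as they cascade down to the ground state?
10

The electron can occupy levels n = 1, 2, ..., 5 during de-excitation — that is m = 5 - 1 + 1 = 5 distinct levels.

The number of distinct spectral lines equals the number of ways to choose 2 of these m levels (each pair gives one possible emission transition):

Number of lines = m(m-1)/2 = 5×4/2 = 10

These correspond to all possible transitions between the 5 levels:
5 → 4, 5 → 3, 5 → 2, 5 → 1, 4 → 3, 4 → 2, 4 → 1, 3 → 2...

Each transition produces a photon with a unique energy (and thus wavelength). This count does not depend on Z.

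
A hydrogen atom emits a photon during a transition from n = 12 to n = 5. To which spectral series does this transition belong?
Pfund series

The spectral series in hydrogen are named based on the final (lower) energy level:
- Lyman series: n_final = 1 (ultraviolet)
- Balmer series: n_final = 2 (visible/near-UV)
- Paschen series: n_final = 3 (infrared)
- Brackett series: n_final = 4 (infrared)
- Pfund series: n_final = 5 (far infrared)

Since this transition ends at n = 5, it belongs to the Pfund series.

For reference, this 12 → 5 line has photon energy
ΔE = 13.6057 eV × (1/5² - 1/12²) = 0.44974397 eV,
corresponding to wavelength λ = hc/ΔE = 1239.84 eV·nm / 0.44974397 eV = 2756.77 nm in the far infrared region.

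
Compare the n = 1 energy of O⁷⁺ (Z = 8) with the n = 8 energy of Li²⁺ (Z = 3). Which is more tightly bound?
O⁷⁺ at n = 1 (E = -870.76 eV)

Using E_n = -13.6057 Z² / n² eV:

O⁷⁺ (Z = 8) at n = 1:
E = -13.6057 × 8² / 1² = -13.6057 × 64 / 1 = -870.76480 eV

Li²⁺ (Z = 3) at n = 8:
E = -13.6057 × 3² / 8² = -13.6057 × 9 / 64 = -1.91330 eV

Since -870.76480 eV < -1.91330 eV,
O⁷⁺ at n = 1 is more tightly bound (requires more energy to ionize).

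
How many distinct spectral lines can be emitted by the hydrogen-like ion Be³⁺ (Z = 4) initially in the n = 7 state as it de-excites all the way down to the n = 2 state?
15

The electron can occupy levels n = 2, 3, ..., 7 during de-excitation — that is m = 7 - 2 + 1 = 6 distinct levels.

The number of distinct spectral lines equals the number of ways to choose 2 of these m levels (each pair gives one possible emission transition):

Number of lines = m(m-1)/2 = 6×5/2 = 15

These correspond to all possible transitions between the 6 levels:
7 → 6, 7 → 5, 7 → 4, 7 → 3, 7 → 2, 6 → 5, 6 → 4, 6 → 3...

Each transition produces a photon with a unique energy (and thus wavelength). This count does not depend on Z.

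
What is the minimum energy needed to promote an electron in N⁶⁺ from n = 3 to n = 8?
63.658614 eV

The energy levels of a hydrogen-like atom are E_n = -13.6057 Z² eV / n².

Energy at n = 3: E_3 = -13.6057 × 7² / 3² = -74.075477778 eV
Energy at n = 8: E_8 = -13.6057 × 7² / 8² = -10.416864063 eV

The excitation energy is the difference:
ΔE = E_8 - E_3
ΔE = -10.416864063 - (-74.075477778)
ΔE = 63.658614 eV

Since this is positive, energy must be absorbed (photon absorption).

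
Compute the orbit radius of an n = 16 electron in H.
13.5469 nm (or 135.4693 Å)

The Bohr radius formula is:
r_n = n² a₀ / Z

where a₀ = 0.0529177 nm is the Bohr radius.

For H (Z = 1) at n = 16:
r_16 = 16² × 0.0529177 nm / 1
r_16 = 256 × 0.0529177 nm / 1
r_16 = 13.54693 nm / 1
r_16 = 13.5469 nm

The electron orbits at approximately 13.5469 nm from the nucleus.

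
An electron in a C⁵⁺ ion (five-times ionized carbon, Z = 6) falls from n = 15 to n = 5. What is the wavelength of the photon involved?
71.192588 nm

First, find the transition energy using E_n = -13.6057 Z² / n² eV:
E_15 = -13.6057 × 6² / 15² = -2.17691200 eV
E_5 = -13.6057 × 6² / 5² = -19.59220800 eV

Photon energy: |ΔE| = |E_5 - E_15| = 17.41529600 eV

Convert to wavelength using E = hc/λ with hc = 1239.84 eV·nm:
λ = hc/E = 1239.84 eV·nm / 17.41529600 eV
λ = 71.192588 nm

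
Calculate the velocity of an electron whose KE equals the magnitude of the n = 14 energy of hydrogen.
1.56e+05 m/s (or 0.052124% of c)

The binding energy at n = 14 for hydrogen is:
E_14 = -13.6057/14² = -0.06941684 eV
|E_14| = 0.06941684 eV

Convert to Joules:
KE = 0.06941684 eV × (1.602177 × 10⁻¹⁹ J/eV) = 1.1122e-20 J

Using KE = ½mv²:
v = √(2·KE/m_e)
v = √(2 × 1.1122e-20 J / 9.10938 × 10⁻³¹ kg)
v = 1.56e+05 m/s

This is approximately 0.052124% the speed of light.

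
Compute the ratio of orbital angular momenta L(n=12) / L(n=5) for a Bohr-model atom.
2.400000

In the Bohr model, L_n = nℏ, so the ratio is purely the ratio of quantum numbers:

L_12/L_5 = 12ℏ / 5ℏ = 12/5 = 2.400000

The angular momentum scales linearly with n.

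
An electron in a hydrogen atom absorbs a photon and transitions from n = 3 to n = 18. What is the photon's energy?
1.47 eV

The energy levels of a hydrogen-like atom are E_n = -13.6057 eV / n².

Energy at n = 3: E_3 = -13.6057 / 3² = -1.51174 eV
Energy at n = 18: E_18 = -13.6057 / 18² = -0.04199 eV

The excitation energy is the difference:
ΔE = E_18 - E_3
ΔE = -0.04199 - (-1.51174)
ΔE = 1.47 eV

Since this is positive, energy must be absorbed (photon absorption).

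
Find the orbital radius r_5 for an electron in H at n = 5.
1.3229 nm (or 13.2294 Å)

The Bohr radius formula is:
r_n = n² a₀ / Z

where a₀ = 0.0529177 nm is the Bohr radius.

For H (Z = 1) at n = 5:
r_5 = 5² × 0.0529177 nm / 1
r_5 = 25 × 0.0529177 nm / 1
r_5 = 1.32294 nm / 1
r_5 = 1.3229 nm

The electron orbits at approximately 1.3229 nm from the nucleus.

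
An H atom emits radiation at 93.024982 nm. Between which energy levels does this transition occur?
n = 7 → n = 1

First, find the photon energy from the wavelength (hc = 1239.84 eV·nm):
E = hc/λ = 1239.84 eV·nm / 93.024982 nm = 13.328033 eV

The energy levels of hydrogen satisfy E_n = -13.6057 / n² eV, so an emission n_i → n_f releases
ΔE = 13.6057 × (1/n_f² − 1/n_i²) eV.

Setting ΔE equal to the photon energy:
1/n_f² − 1/n_i² = 13.328033 / 13.6057 = 0.97959186

Since 1/n_i² must be positive, we need 1/n_f² > 0.97959186, i.e. n_f ≤ 1. For each allowed n_f, solve n_i = (1/n_f² − 0.97959186)^(−1/2) and check whether it is a whole number:
  n_f = 1: 1/n_i² = 1.00000000 − 0.97959186 = 0.02040814 → n_i = 7.000  → integer, n_i = 7 ✓

Only n_f = 1 gives an integer upper level, n_i = 7.

The transition is from n = 7 to n = 1 (emission).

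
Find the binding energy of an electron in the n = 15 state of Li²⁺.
0.5442 eV

The ionization energy is the energy needed to remove the electron completely (n → ∞).

For a hydrogen-like ion with Z = 3, E_n = -13.6057 Z² / n² eV.

At n = 15: E_15 = -13.6057 × 3² / 15² = -0.5442280 eV
At n = ∞: E_∞ = 0 eV

Ionization energy = E_∞ - E_15 = 0 - (-0.5442280) = 0.5442280 eV
Ionization energy ≈ 0.5442 eV

This is also called the binding energy of the electron in state n = 15.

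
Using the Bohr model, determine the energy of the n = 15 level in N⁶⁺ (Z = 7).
-2.9630 eV

For hydrogen-like ions, the energy levels scale with Z²:
E_n = -13.6057 Z² / n² eV

For N⁶⁺ (Z = 7) at n = 15:
E_15 = -13.6057 × 7² / 15²
E_15 = -13.6057 × 49 / 225
E_15 = -666.6793 / 225
E_15 = -2.9630 eV

The energy is 49 times more negative than hydrogen at the same n due to the stronger nuclear charge.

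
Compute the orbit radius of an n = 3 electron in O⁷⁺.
0.059532 nm (or 0.595324 Å)

The Bohr radius formula is:
r_n = n² a₀ / Z

where a₀ = 0.052917721 nm is the Bohr radius.

For O⁷⁺ (Z = 8) at n = 3:
r_3 = 3² × 0.052917721 nm / 8
r_3 = 9 × 0.052917721 nm / 8
r_3 = 0.4762595 nm / 8
r_3 = 0.059532 nm

The electron orbits at approximately 0.059532 nm from the nucleus.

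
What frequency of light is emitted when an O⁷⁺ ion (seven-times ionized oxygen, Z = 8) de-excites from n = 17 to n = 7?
3.568e+15 Hz

First, find the transition energy:
E_17 = -13.6057 × 8² / 17² = -3.01303 eV
E_7 = -13.6057 × 8² / 7² = -17.77071 eV
|ΔE| = |E_7 - E_17| = 14.75768 eV

Convert to Joules: E = 14.75768 eV × (1.602177 × 10⁻¹⁹ J/eV) = 2.36444e-18 J

Using E = hf:
f = E/h = 2.36444e-18 J / (6.62607 × 10⁻³⁴ J·s)
f = 3.568e+15 Hz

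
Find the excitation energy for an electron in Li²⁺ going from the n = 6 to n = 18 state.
3.02349 eV

The energy levels of a hydrogen-like atom are E_n = -13.6057 Z² eV / n².

Energy at n = 6: E_6 = -13.6057 × 3² / 6² = -3.40142500 eV
Energy at n = 18: E_18 = -13.6057 × 3² / 18² = -0.37793611 eV

The excitation energy is the difference:
ΔE = E_18 - E_6
ΔE = -0.37793611 - (-3.40142500)
ΔE = 3.02349 eV

Since this is positive, energy must be absorbed (photon absorption).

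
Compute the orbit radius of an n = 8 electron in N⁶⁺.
0.483819 nm (or 4.838192 Å)

The Bohr radius formula is:
r_n = n² a₀ / Z

where a₀ = 0.052917721 nm is the Bohr radius.

For N⁶⁺ (Z = 7) at n = 8:
r_8 = 8² × 0.052917721 nm / 7
r_8 = 64 × 0.052917721 nm / 7
r_8 = 3.3867341 nm / 7
r_8 = 0.483819 nm

The electron orbits at approximately 0.483819 nm from the nucleus.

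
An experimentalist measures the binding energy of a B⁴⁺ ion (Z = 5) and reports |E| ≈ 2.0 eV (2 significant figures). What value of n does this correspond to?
n = 13

The exact energy levels follow E_n = -13.6057 Z² / n² eV with Z = 5.

The measured value (-2.0 eV) is reported to only 2 significant figures, so we must test candidate n values and see which one matches to that precision.

Candidate energies:
  n = 11:  E = -13.6057 × 5² / 11² = -2.81110 eV
  n = 12:  E = -13.6057 × 5² / 12² = -2.36210 eV
  n = 13:  E = -13.6057 × 5² / 13² = -2.01268 eV  ← matches
  n = 14:  E = -13.6057 × 5² / 14² = -1.73542 eV
  n = 15:  E = -13.6057 × 5² / 15² = -1.51174 eV

Checking against the measurement of -2.0 eV (2 sig figs), only n = 13 agrees:
E_13 = -2.01268 eV, which rounds to -2.0 eV ✓

Therefore n = 13.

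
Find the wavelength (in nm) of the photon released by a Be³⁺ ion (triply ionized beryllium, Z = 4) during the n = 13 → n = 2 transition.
23.334 nm

First, find the transition energy using E_n = -13.6057 Z² / n² eV:
E_13 = -13.6057 × 4² / 13² = -1.28811 eV
E_2 = -13.6057 × 4² / 2² = -54.42280 eV

Photon energy: |ΔE| = |E_2 - E_13| = 53.13469 eV

Convert to wavelength using E = hc/λ with hc = 1239.84 eV·nm:
λ = hc/E = 1239.84 eV·nm / 53.13469 eV
λ = 23.334 nm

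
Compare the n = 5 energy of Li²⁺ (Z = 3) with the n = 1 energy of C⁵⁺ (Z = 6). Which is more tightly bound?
C⁵⁺ at n = 1 (E = -489.805200 eV)

Using E_n = -13.6057 Z² / n² eV:

Li²⁺ (Z = 3) at n = 5:
E = -13.6057 × 3² / 5² = -13.6057 × 9 / 25 = -4.898052000 eV

C⁵⁺ (Z = 6) at n = 1:
E = -13.6057 × 6² / 1² = -13.6057 × 36 / 1 = -489.805200000 eV

Since -489.805200000 eV < -4.898052000 eV,
C⁵⁺ at n = 1 is more tightly bound (requires more energy to ionize).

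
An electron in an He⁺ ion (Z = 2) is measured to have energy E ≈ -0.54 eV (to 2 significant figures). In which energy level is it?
n = 10

The exact energy levels follow E_n = -13.6057 Z² / n² eV with Z = 2.

The measured value (-0.54 eV) is reported to only 2 significant figures, so we must test candidate n values and see which one matches to that precision.

Candidate energies:
  n = 8:  E = -13.6057 × 2² / 8² = -0.85036 eV
  n = 9:  E = -13.6057 × 2² / 9² = -0.67189 eV
  n = 10:  E = -13.6057 × 2² / 10² = -0.54423 eV  ← matches
  n = 11:  E = -13.6057 × 2² / 11² = -0.44978 eV
  n = 12:  E = -13.6057 × 2² / 12² = -0.37794 eV

Checking against the measurement of -0.54 eV (2 sig figs), only n = 10 agrees:
E_10 = -0.54423 eV, which rounds to -0.54 eV ✓

Therefore n = 10.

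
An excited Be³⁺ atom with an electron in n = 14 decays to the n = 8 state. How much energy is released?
2.290756 eV

The energy levels are E_n = -13.6057 Z² eV / n².

Energy at n = 14: E_14 = -13.6057 × 4² / 14² = -1.110669388 eV
Energy at n = 8: E_8 = -13.6057 × 4² / 8² = -3.401425000 eV

For emission (electron falling to lower state), the photon energy is:
E_photon = E_14 - E_8 = |-1.110669388 - (-3.401425000)|
E_photon = 2.290756 eV

This energy is carried away by the emitted photon.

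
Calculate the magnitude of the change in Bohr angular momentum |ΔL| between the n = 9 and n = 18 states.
9.4911e-34 J·s (or 9ℏ)

In the Bohr model, L_n = nℏ where ℏ = 1.054572e-34 J·s.

L_18 = 18ℏ = 1.898230e-33 J·s
L_9 = 9ℏ = 9.491148e-34 J·s

ΔL = L_18 - L_9 = (18 - 9)ℏ = 9ℏ
ΔL = 9 × 1.054572e-34 J·s = 9.4911e-34 J·s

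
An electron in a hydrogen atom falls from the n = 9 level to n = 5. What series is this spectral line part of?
Pfund series

The spectral series in hydrogen are named based on the final (lower) energy level:
- Lyman series: n_final = 1 (ultraviolet)
- Balmer series: n_final = 2 (visible/near-UV)
- Paschen series: n_final = 3 (infrared)
- Brackett series: n_final = 4 (infrared)
- Pfund series: n_final = 5 (far infrared)

Since this transition ends at n = 5, it belongs to the Pfund series.

For reference, this 9 → 5 line has photon energy
ΔE = 13.6057 eV × (1/5² - 1/9²) = 0.37625640 eV,
corresponding to wavelength λ = hc/ΔE = 1239.84 eV·nm / 0.37625640 eV = 3295.20 nm in the far infrared region.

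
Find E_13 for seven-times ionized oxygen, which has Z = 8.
-5.1525 eV

For hydrogen-like ions, the energy levels scale with Z²:
E_n = -13.6057 Z² / n² eV

For O⁷⁺ (Z = 8) at n = 13:
E_13 = -13.6057 × 8² / 13²
E_13 = -13.6057 × 64 / 169
E_13 = -870.7648 / 169
E_13 = -5.1525 eV

The energy is 64 times more negative than hydrogen at the same n due to the stronger nuclear charge.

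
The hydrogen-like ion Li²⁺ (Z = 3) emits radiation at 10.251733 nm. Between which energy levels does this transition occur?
n = 9 → n = 1

First, find the photon energy from the wavelength (hc = 1239.84 eV·nm):
E = hc/λ = 1239.84 eV·nm / 10.251733 nm = 120.93955 eV

The energy levels of Li²⁺ satisfy E_n = -13.6057 × 3² / n² eV, so an emission n_i → n_f releases
ΔE = 13.6057 × 3² × (1/n_f² − 1/n_i²) eV.

Setting ΔE equal to the photon energy:
1/n_f² − 1/n_i² = 120.93955 / (13.6057 × 3²) = 0.98765428

Since 1/n_i² must be positive, we need 1/n_f² > 0.98765428, i.e. n_f ≤ 1. For each allowed n_f, solve n_i = (1/n_f² − 0.98765428)^(−1/2) and check whether it is a whole number:
  n_f = 1: 1/n_i² = 1.00000000 − 0.98765428 = 0.01234572 → n_i = 9.000  → integer, n_i = 9 ✓

Only n_f = 1 gives an integer upper level, n_i = 9.

The transition is from n = 9 to n = 1 (emission).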